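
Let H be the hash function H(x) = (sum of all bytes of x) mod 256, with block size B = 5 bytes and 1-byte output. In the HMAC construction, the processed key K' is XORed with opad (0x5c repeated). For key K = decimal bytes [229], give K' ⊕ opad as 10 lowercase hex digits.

b95c5c5c5c

Key decimal bytes [229] = e5 is 1 byte ≤ B = 5; zero-pad to 5 bytes: K' = e5 00 00 00 00.
XOR each byte with 0x5c: e5⊕5c=b9, 00⊕5c=5c, 00⊕5c=5c, 00⊕5c=5c, 00⊕5c=5c.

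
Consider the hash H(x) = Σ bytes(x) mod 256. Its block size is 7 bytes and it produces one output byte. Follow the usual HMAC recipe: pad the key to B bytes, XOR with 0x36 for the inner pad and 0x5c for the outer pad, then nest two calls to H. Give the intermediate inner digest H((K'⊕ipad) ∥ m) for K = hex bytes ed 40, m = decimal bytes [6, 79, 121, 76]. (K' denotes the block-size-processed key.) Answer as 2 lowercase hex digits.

79

Key hex bytes ed 40 is 2 bytes ≤ B = 7; zero-pad to 7 bytes: K' = ed 40 00 00 00 00 00.
K' ⊕ ipad = db 76 36 36 36 36 36.
Inner input = db 76 36 36 36 36 36 ∥ 06 4f 79 4c.
Inner hash: sum = 219+118+54+54+54+54+54+6+79+121+76 = 889; mod 256 = 121 → 79.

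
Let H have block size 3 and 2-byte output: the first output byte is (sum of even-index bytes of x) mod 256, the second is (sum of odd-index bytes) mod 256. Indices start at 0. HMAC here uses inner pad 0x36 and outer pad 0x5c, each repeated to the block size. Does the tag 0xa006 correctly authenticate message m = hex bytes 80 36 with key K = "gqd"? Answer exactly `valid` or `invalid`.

invalid

Key "gqd" = 67 71 64 is exactly B = 3 bytes: K' = 67 71 64.
K' ⊕ ipad = 51 47 52; K' ⊕ opad = 3b 2d 38.
Inner hash: even-index sum = 217 mod 256 = 217; odd-index sum = 199 mod 256 = 199 → d9 c7.
Outer hash (recomputed tag): even-index sum = 314 mod 256 = 58; odd-index sum = 262 mod 256 = 6 → 3a 06.
Recomputed tag = 3a06; claimed = a006 → mismatch.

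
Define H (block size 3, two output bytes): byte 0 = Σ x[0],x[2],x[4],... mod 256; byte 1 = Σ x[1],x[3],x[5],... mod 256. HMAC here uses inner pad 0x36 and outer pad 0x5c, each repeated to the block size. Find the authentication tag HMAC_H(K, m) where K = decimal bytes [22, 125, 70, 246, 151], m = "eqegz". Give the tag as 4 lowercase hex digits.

9402

Key decimal bytes [22, 125, 70, 246, 151] = 16 7d 46 f6 97 is 5 bytes > B = 3, so hash it first: H(key) = f3 73, then zero-pad to 3 bytes: K' = f3 73 00.
K' ⊕ ipad = c5 45 36.  K' ⊕ opad = af 2f 5c.
Inner input = (K'⊕ipad) ∥ m = c5 45 36 ∥ 65 71 65 67 7a.
Inner hash: even-index sum = 467 mod 256 = 211; odd-index sum = 393 mod 256 = 137 → d3 89.
Outer input = (K'⊕opad) ∥ inner = af 2f 5c ∥ d3 89.
Outer hash (tag): even-index sum = 404 mod 256 = 148; odd-index sum = 258 mod 256 = 2 → 94 02.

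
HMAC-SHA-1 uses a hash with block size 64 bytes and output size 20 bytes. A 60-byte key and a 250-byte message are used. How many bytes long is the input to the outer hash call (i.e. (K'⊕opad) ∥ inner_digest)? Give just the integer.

84

Key is 60 ≤ 64 bytes, zero-padded: |K'| = 64.
Outer input = (K'⊕opad) ∥ H(inner) → 64 + 20 = 84 bytes.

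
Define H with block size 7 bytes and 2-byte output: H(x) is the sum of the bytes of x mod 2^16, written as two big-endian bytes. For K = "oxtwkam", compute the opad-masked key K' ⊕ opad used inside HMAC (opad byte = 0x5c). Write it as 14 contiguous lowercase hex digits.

3324282b373d31

Key "oxtwkam" = 6f 78 74 77 6b 61 6d is exactly B = 7 bytes: K' = 6f 78 74 77 6b 61 6d.
XOR each byte with 0x5c: 6f⊕5c=33, 78⊕5c=24, 74⊕5c=28, 77⊕5c=2b, 6b⊕5c=37, 61⊕5c=3d, 6d⊕5c=31.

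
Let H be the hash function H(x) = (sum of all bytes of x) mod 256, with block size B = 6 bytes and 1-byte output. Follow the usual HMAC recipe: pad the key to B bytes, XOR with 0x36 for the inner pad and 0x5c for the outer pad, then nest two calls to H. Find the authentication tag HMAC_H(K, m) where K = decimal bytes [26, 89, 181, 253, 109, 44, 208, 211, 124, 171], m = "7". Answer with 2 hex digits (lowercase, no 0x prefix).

Key decimal bytes [26, 89, 181, 253, 109, 44, 208, 211, 124, 171] = 1a 59 b5 fd 6d 2c d0 d3 7c ab is 10 bytes > B = 6, so hash it first: H(key) = 88, then zero-pad to 6 bytes: K' = 88 00 00 00 00 00.
K' ⊕ ipad = be 36 36 36 36 36.  K' ⊕ opad = d4 5c 5c 5c 5c 5c.
Inner input = (K'⊕ipad) ∥ m = be 36 36 36 36 36 ∥ 37.
Inner hash: sum = 190+54+54+54+54+54+55 = 515; mod 256 = 3 → 03.
Outer input = (K'⊕opad) ∥ inner = d4 5c 5c 5c 5c 5c ∥ 03.
Outer hash (tag): sum = 212+92+92+92+92+92+3 = 675; mod 256 = 163 → a3.

a3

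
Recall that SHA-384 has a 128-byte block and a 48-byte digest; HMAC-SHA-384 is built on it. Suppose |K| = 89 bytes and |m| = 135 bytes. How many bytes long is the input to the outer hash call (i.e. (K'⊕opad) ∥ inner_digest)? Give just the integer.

176

Key is 89 ≤ 128 bytes, zero-padded: |K'| = 128.
Outer input = (K'⊕opad) ∥ H(inner) → 128 + 48 = 176 bytes.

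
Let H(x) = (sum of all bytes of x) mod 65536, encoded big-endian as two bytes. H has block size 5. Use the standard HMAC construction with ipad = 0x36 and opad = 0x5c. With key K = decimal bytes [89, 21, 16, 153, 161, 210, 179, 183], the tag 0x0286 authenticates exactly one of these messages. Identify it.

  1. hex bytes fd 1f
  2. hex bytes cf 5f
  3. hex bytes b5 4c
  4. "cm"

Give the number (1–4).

4

Key decimal bytes [89, 21, 16, 153, 161, 210, 179, 183] = 59 15 10 99 a1 d2 b3 b7 is 8 bytes > B = 5, so hash it first: H(key) = 03 f4, then zero-pad to 5 bytes: K' = 03 f4 00 00 00.
K' ⊕ ipad = 35 c2 36 36 36; K' ⊕ opad = 5f a8 5c 5c 5c.
m1: inner = H(35 c2 36 36 36 fd 1f) = 02 b5; tag = H(5f a8 5c 5c 5c 02 b5) = 02d2
m2: inner = H(35 c2 36 36 36 cf 5f) = 02 c7; tag = H(5f a8 5c 5c 5c 02 c7) = 02e4
m3: inner = H(35 c2 36 36 36 b5 4c) = 02 9a; tag = H(5f a8 5c 5c 5c 02 9a) = 02b7
m4: inner = H(35 c2 36 36 36 63 6d) = 02 69; tag = H(5f a8 5c 5c 5c 02 69) = 0286 ← matches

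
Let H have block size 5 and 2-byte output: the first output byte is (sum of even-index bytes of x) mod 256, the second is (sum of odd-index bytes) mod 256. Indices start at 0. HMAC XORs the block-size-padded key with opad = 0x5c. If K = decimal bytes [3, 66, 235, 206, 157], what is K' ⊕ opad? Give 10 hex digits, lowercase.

Key decimal bytes [3, 66, 235, 206, 157] = 03 42 eb ce 9d is exactly B = 5 bytes: K' = 03 42 eb ce 9d.
XOR each byte with 0x5c: 03⊕5c=5f, 42⊕5c=1e, eb⊕5c=b7, ce⊕5c=92, 9d⊕5c=c1.

5f1eb792c1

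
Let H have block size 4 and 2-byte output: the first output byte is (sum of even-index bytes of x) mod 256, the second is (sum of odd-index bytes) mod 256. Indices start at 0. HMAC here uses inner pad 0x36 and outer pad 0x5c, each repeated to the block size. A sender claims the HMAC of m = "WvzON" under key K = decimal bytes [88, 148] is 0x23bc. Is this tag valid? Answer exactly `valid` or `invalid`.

Key decimal bytes [88, 148] = 58 94 is 2 bytes ≤ B = 4; zero-pad to 4 bytes: K' = 58 94 00 00.
K' ⊕ ipad = 6e a2 36 36; K' ⊕ opad = 04 c8 5c 5c.
Inner hash: even-index sum = 451 mod 256 = 195; odd-index sum = 413 mod 256 = 157 → c3 9d.
Outer hash (recomputed tag): even-index sum = 291 mod 256 = 35; odd-index sum = 449 mod 256 = 193 → 23 c1.
Recomputed tag = 23c1; claimed = 23bc → mismatch.

invalid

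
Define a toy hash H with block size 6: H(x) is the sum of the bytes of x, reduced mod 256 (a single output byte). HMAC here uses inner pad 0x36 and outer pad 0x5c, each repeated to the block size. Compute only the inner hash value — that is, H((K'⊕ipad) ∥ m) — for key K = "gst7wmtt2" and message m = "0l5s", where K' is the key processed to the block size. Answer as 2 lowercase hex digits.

07

Key "gst7wmtt2" = 67 73 74 37 77 6d 74 74 32 is 9 bytes > B = 6, so hash it first: H(key) = 83, then zero-pad to 6 bytes: K' = 83 00 00 00 00 00.
K' ⊕ ipad = b5 36 36 36 36 36.
Inner input = b5 36 36 36 36 36 ∥ 30 6c 35 73.
Inner hash: sum = 181+54+54+54+54+54+48+108+53+115 = 775; mod 256 = 7 → 07.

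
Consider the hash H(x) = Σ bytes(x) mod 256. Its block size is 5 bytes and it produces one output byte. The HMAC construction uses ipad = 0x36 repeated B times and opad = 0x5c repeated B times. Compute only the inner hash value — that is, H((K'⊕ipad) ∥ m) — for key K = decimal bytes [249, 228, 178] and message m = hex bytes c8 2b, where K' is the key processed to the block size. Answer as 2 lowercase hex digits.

Key decimal bytes [249, 228, 178] = f9 e4 b2 is 3 bytes ≤ B = 5; zero-pad to 5 bytes: K' = f9 e4 b2 00 00.
K' ⊕ ipad = cf d2 84 36 36.
Inner input = cf d2 84 36 36 ∥ c8 2b.
Inner hash: sum = 207+210+132+54+54+200+43 = 900; mod 256 = 132 → 84.

84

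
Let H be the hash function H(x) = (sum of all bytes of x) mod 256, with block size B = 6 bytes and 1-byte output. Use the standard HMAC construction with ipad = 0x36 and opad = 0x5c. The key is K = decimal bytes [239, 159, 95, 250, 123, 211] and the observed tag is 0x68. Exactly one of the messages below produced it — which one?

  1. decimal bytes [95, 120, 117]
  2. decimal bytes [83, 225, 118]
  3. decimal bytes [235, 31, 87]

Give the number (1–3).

Key decimal bytes [239, 159, 95, 250, 123, 211] = ef 9f 5f fa 7b d3 is exactly B = 6 bytes: K' = ef 9f 5f fa 7b d3.
K' ⊕ ipad = d9 a9 69 cc 4d e5; K' ⊕ opad = b3 c3 03 a6 27 8f.
m1: inner = H(d9 a9 69 cc 4d e5 5f 78 75) = 35; tag = H(b3 c3 03 a6 27 8f 35) = 0a
m2: inner = H(d9 a9 69 cc 4d e5 53 e1 76) = 93; tag = H(b3 c3 03 a6 27 8f 93) = 68 ← matches
m3: inner = H(d9 a9 69 cc 4d e5 eb 1f 57) = 4a; tag = H(b3 c3 03 a6 27 8f 4a) = 1f

2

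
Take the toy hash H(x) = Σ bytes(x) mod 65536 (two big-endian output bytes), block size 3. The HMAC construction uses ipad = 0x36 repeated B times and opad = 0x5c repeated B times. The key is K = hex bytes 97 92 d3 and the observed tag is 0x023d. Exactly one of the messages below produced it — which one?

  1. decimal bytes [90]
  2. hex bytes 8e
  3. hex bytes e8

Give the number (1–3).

3

Key hex bytes 97 92 d3 is exactly B = 3 bytes: K' = 97 92 d3.
K' ⊕ ipad = a1 a4 e5; K' ⊕ opad = cb ce 8f.
m1: inner = H(a1 a4 e5 5a) = 02 84; tag = H(cb ce 8f 02 84) = 02ae
m2: inner = H(a1 a4 e5 8e) = 02 b8; tag = H(cb ce 8f 02 b8) = 02e2
m3: inner = H(a1 a4 e5 e8) = 03 12; tag = H(cb ce 8f 03 12) = 023d ← matches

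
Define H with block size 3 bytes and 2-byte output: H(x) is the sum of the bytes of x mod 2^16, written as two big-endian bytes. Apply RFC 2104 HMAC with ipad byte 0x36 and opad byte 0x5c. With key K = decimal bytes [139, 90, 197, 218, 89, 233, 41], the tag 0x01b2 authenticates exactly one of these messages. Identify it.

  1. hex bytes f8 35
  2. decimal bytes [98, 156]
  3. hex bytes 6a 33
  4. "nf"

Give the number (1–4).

Key decimal bytes [139, 90, 197, 218, 89, 233, 41] = 8b 5a c5 da 59 e9 29 is 7 bytes > B = 3, so hash it first: H(key) = 03 ef, then zero-pad to 3 bytes: K' = 03 ef 00.
K' ⊕ ipad = 35 d9 36; K' ⊕ opad = 5f b3 5c.
m1: inner = H(35 d9 36 f8 35) = 02 71; tag = H(5f b3 5c 02 71) = 01e1
m2: inner = H(35 d9 36 62 9c) = 02 42; tag = H(5f b3 5c 02 42) = 01b2 ← matches
m3: inner = H(35 d9 36 6a 33) = 01 e1; tag = H(5f b3 5c 01 e1) = 0250
m4: inner = H(35 d9 36 6e 66) = 02 18; tag = H(5f b3 5c 02 18) = 0188

2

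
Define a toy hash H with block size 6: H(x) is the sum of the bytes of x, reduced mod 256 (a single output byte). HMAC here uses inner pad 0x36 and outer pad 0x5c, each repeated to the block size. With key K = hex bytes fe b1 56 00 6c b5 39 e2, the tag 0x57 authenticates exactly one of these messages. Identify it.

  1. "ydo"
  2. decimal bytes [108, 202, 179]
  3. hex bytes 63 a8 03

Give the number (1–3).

2

Key hex bytes fe b1 56 00 6c b5 39 e2 is 8 bytes > B = 6, so hash it first: H(key) = 41, then zero-pad to 6 bytes: K' = 41 00 00 00 00 00.
K' ⊕ ipad = 77 36 36 36 36 36; K' ⊕ opad = 1d 5c 5c 5c 5c 5c.
m1: inner = H(77 36 36 36 36 36 79 64 6f) = d1; tag = H(1d 5c 5c 5c 5c 5c d1) = ba
m2: inner = H(77 36 36 36 36 36 6c ca b3) = 6e; tag = H(1d 5c 5c 5c 5c 5c 6e) = 57 ← matches
m3: inner = H(77 36 36 36 36 36 63 a8 03) = 93; tag = H(1d 5c 5c 5c 5c 5c 93) = 7c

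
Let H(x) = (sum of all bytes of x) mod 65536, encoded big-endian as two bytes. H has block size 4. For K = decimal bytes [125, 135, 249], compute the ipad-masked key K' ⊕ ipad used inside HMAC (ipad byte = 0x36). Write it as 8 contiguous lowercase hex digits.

4bb1cf36

Key decimal bytes [125, 135, 249] = 7d 87 f9 is 3 bytes ≤ B = 4; zero-pad to 4 bytes: K' = 7d 87 f9 00.
XOR each byte with 0x36: 7d⊕36=4b, 87⊕36=b1, f9⊕36=cf, 00⊕36=36.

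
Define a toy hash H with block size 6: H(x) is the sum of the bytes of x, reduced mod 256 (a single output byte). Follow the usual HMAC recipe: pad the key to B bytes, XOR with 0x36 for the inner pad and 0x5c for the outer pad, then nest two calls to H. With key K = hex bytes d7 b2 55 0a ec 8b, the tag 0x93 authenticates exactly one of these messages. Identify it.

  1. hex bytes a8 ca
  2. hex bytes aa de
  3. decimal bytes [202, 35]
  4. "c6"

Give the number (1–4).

4

Key hex bytes d7 b2 55 0a ec 8b is exactly B = 6 bytes: K' = d7 b2 55 0a ec 8b.
K' ⊕ ipad = e1 84 63 3c da bd; K' ⊕ opad = 8b ee 09 56 b0 d7.
m1: inner = H(e1 84 63 3c da bd a8 ca) = 0d; tag = H(8b ee 09 56 b0 d7 0d) = 6c
m2: inner = H(e1 84 63 3c da bd aa de) = 23; tag = H(8b ee 09 56 b0 d7 23) = 82
m3: inner = H(e1 84 63 3c da bd ca 23) = 88; tag = H(8b ee 09 56 b0 d7 88) = e7
m4: inner = H(e1 84 63 3c da bd 63 36) = 34; tag = H(8b ee 09 56 b0 d7 34) = 93 ← matches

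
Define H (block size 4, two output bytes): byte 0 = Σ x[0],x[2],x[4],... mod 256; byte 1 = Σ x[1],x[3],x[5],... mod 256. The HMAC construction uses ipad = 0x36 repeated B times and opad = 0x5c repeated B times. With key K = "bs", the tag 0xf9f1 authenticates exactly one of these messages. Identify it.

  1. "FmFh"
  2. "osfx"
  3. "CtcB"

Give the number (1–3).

Key "bs" = 62 73 is 2 bytes ≤ B = 4; zero-pad to 4 bytes: K' = 62 73 00 00.
K' ⊕ ipad = 54 45 36 36; K' ⊕ opad = 3e 2f 5c 5c.
m1: inner = H(54 45 36 36 46 6d 46 68) = 16 50; tag = H(3e 2f 5c 5c 16 50) = b0db
m2: inner = H(54 45 36 36 6f 73 66 78) = 5f 66; tag = H(3e 2f 5c 5c 5f 66) = f9f1 ← matches
m3: inner = H(54 45 36 36 43 74 63 42) = 30 31; tag = H(3e 2f 5c 5c 30 31) = cabc

2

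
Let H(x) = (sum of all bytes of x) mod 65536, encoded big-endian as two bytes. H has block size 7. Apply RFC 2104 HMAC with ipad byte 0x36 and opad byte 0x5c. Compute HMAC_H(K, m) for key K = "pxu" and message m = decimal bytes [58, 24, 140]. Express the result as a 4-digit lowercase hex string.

Key "pxu" = 70 78 75 is 3 bytes ≤ B = 7; zero-pad to 7 bytes: K' = 70 78 75 00 00 00 00.
K' ⊕ ipad = 46 4e 43 36 36 36 36.  K' ⊕ opad = 2c 24 29 5c 5c 5c 5c.
Inner input = (K'⊕ipad) ∥ m = 46 4e 43 36 36 36 36 ∥ 3a 18 8c.
Inner hash: sum = 70+78+67+54+54+54+54+58+24+140 = 653 → 02 8d.
Outer input = (K'⊕opad) ∥ inner = 2c 24 29 5c 5c 5c 5c ∥ 02 8d.
Outer hash (tag): sum = 44+36+41+92+92+92+92+2+141 = 632 → 02 78.

0278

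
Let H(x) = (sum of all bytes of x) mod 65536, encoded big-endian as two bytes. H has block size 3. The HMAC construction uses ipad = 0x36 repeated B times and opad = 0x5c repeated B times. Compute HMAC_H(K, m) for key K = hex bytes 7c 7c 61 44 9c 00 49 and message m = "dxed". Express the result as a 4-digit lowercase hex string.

025d

Key hex bytes 7c 7c 61 44 9c 00 49 is 7 bytes > B = 3, so hash it first: H(key) = 02 82, then zero-pad to 3 bytes: K' = 02 82 00.
K' ⊕ ipad = 34 b4 36.  K' ⊕ opad = 5e de 5c.
Inner input = (K'⊕ipad) ∥ m = 34 b4 36 ∥ 64 78 65 64.
Inner hash: sum = 52+180+54+100+120+101+100 = 707 → 02 c3.
Outer input = (K'⊕opad) ∥ inner = 5e de 5c ∥ 02 c3.
Outer hash (tag): sum = 94+222+92+2+195 = 605 → 02 5d.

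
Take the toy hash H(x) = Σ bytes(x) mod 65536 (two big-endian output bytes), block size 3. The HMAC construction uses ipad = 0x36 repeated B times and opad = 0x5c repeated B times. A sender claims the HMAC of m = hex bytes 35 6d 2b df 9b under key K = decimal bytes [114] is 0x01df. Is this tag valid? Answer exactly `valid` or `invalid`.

Key decimal bytes [114] = 72 is 1 byte ≤ B = 3; zero-pad to 3 bytes: K' = 72 00 00.
K' ⊕ ipad = 44 36 36; K' ⊕ opad = 2e 5c 5c.
Inner hash: sum = 68+54+54+53+109+43+223+155 = 759 → 02 f7.
Outer hash (recomputed tag): sum = 46+92+92+2+247 = 479 → 01 df.
Recomputed tag = 01df; claimed = 01df → match.

valid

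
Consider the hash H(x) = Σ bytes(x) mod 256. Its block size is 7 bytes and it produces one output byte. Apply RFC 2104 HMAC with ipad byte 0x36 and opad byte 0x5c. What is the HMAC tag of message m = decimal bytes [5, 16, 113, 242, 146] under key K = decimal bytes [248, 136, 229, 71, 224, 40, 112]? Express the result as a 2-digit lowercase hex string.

bc

Key decimal bytes [248, 136, 229, 71, 224, 40, 112] = f8 88 e5 47 e0 28 70 is exactly B = 7 bytes: K' = f8 88 e5 47 e0 28 70.
K' ⊕ ipad = ce be d3 71 d6 1e 46.  K' ⊕ opad = a4 d4 b9 1b bc 74 2c.
Inner input = (K'⊕ipad) ∥ m = ce be d3 71 d6 1e 46 ∥ 05 10 71 f2 92.
Inner hash: sum = 206+190+211+113+214+30+70+5+16+113+242+146 = 1556; mod 256 = 20 → 14.
Outer input = (K'⊕opad) ∥ inner = a4 d4 b9 1b bc 74 2c ∥ 14.
Outer hash (tag): sum = 164+212+185+27+188+116+44+20 = 956; mod 256 = 188 → bc.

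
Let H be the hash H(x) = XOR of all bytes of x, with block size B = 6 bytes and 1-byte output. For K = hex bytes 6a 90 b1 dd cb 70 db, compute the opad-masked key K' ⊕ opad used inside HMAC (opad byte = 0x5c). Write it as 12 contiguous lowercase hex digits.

Key hex bytes 6a 90 b1 dd cb 70 db is 7 bytes > B = 6, so hash it first: H(key) = f6, then zero-pad to 6 bytes: K' = f6 00 00 00 00 00.
XOR each byte with 0x5c: f6⊕5c=aa, 00⊕5c=5c, 00⊕5c=5c, 00⊕5c=5c, 00⊕5c=5c, 00⊕5c=5c.

aa5c5c5c5c5c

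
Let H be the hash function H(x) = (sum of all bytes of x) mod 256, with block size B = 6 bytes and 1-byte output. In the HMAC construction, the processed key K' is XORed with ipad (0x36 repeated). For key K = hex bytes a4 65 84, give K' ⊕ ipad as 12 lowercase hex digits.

Key hex bytes a4 65 84 is 3 bytes ≤ B = 6; zero-pad to 6 bytes: K' = a4 65 84 00 00 00.
XOR each byte with 0x36: a4⊕36=92, 65⊕36=53, 84⊕36=b2, 00⊕36=36, 00⊕36=36, 00⊕36=36.

9253b2363636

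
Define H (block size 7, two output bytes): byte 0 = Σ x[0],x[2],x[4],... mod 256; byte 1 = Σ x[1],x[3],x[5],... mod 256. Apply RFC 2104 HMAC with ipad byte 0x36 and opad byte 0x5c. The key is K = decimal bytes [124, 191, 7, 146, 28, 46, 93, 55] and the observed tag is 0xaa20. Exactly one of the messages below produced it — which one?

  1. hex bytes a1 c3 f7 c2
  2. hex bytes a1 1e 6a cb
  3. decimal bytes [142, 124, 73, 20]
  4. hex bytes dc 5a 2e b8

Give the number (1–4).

Key decimal bytes [124, 191, 7, 146, 28, 46, 93, 55] = 7c bf 07 92 1c 2e 5d 37 is 8 bytes > B = 7, so hash it first: H(key) = fc b6, then zero-pad to 7 bytes: K' = fc b6 00 00 00 00 00.
K' ⊕ ipad = ca 80 36 36 36 36 36; K' ⊕ opad = a0 ea 5c 5c 5c 5c 5c.
m1: inner = H(ca 80 36 36 36 36 36 a1 c3 f7 c2) = f1 84; tag = H(a0 ea 5c 5c 5c 5c 5c f1 84) = 3893
m2: inner = H(ca 80 36 36 36 36 36 a1 1e 6a cb) = 55 f7; tag = H(a0 ea 5c 5c 5c 5c 5c 55 f7) = abf7
m3: inner = H(ca 80 36 36 36 36 36 8e 7c 49 14) = fc c3; tag = H(a0 ea 5c 5c 5c 5c 5c fc c3) = 779e
m4: inner = H(ca 80 36 36 36 36 36 dc 5a 2e b8) = 7e f6; tag = H(a0 ea 5c 5c 5c 5c 5c 7e f6) = aa20 ← matches

4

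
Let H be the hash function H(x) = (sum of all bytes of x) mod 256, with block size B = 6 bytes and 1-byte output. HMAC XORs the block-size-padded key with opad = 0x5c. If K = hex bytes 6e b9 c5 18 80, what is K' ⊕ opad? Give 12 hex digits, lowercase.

Key hex bytes 6e b9 c5 18 80 is 5 bytes ≤ B = 6; zero-pad to 6 bytes: K' = 6e b9 c5 18 80 00.
XOR each byte with 0x5c: 6e⊕5c=32, b9⊕5c=e5, c5⊕5c=99, 18⊕5c=44, 80⊕5c=dc, 00⊕5c=5c.

32e59944dc5c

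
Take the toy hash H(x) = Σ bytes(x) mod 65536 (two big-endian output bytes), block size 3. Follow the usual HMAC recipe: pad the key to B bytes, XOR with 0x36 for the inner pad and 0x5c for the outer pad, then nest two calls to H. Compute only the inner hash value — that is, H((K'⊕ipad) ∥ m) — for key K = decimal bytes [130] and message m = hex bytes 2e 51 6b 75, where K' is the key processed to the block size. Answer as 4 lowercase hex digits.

Key decimal bytes [130] = 82 is 1 byte ≤ B = 3; zero-pad to 3 bytes: K' = 82 00 00.
K' ⊕ ipad = b4 36 36.
Inner input = b4 36 36 ∥ 2e 51 6b 75.
Inner hash: sum = 180+54+54+46+81+107+117 = 639 → 02 7f.

027f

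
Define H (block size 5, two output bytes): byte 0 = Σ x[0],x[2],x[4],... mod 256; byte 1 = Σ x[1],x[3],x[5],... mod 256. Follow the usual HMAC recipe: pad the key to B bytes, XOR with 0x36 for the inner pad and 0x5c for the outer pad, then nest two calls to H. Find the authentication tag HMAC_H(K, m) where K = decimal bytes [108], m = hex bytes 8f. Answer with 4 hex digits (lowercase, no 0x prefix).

e37e

Key decimal bytes [108] = 6c is 1 byte ≤ B = 5; zero-pad to 5 bytes: K' = 6c 00 00 00 00.
K' ⊕ ipad = 5a 36 36 36 36.  K' ⊕ opad = 30 5c 5c 5c 5c.
Inner input = (K'⊕ipad) ∥ m = 5a 36 36 36 36 ∥ 8f.
Inner hash: even-index sum = 198 mod 256 = 198; odd-index sum = 251 mod 256 = 251 → c6 fb.
Outer input = (K'⊕opad) ∥ inner = 30 5c 5c 5c 5c ∥ c6 fb.
Outer hash (tag): even-index sum = 483 mod 256 = 227; odd-index sum = 382 mod 256 = 126 → e3 7e.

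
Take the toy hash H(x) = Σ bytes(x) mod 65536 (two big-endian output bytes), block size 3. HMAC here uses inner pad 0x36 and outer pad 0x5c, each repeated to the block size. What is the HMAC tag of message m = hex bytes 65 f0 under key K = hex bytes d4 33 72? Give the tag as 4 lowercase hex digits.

Key hex bytes d4 33 72 is exactly B = 3 bytes: K' = d4 33 72.
K' ⊕ ipad = e2 05 44.  K' ⊕ opad = 88 6f 2e.
Inner input = (K'⊕ipad) ∥ m = e2 05 44 ∥ 65 f0.
Inner hash: sum = 226+5+68+101+240 = 640 → 02 80.
Outer input = (K'⊕opad) ∥ inner = 88 6f 2e ∥ 02 80.
Outer hash (tag): sum = 136+111+46+2+128 = 423 → 01 a7.

01a7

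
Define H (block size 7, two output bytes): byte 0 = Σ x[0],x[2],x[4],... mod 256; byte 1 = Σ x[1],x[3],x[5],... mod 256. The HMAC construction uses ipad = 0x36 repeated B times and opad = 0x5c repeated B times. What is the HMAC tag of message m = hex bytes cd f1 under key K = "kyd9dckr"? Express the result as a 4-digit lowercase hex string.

c0ce

Key "kyd9dckr" = 6b 79 64 39 64 63 6b 72 is 8 bytes > B = 7, so hash it first: H(key) = 9e 87, then zero-pad to 7 bytes: K' = 9e 87 00 00 00 00 00.
K' ⊕ ipad = a8 b1 36 36 36 36 36.  K' ⊕ opad = c2 db 5c 5c 5c 5c 5c.
Inner input = (K'⊕ipad) ∥ m = a8 b1 36 36 36 36 36 ∥ cd f1.
Inner hash: even-index sum = 571 mod 256 = 59; odd-index sum = 490 mod 256 = 234 → 3b ea.
Outer input = (K'⊕opad) ∥ inner = c2 db 5c 5c 5c 5c 5c ∥ 3b ea.
Outer hash (tag): even-index sum = 704 mod 256 = 192; odd-index sum = 462 mod 256 = 206 → c0 ce.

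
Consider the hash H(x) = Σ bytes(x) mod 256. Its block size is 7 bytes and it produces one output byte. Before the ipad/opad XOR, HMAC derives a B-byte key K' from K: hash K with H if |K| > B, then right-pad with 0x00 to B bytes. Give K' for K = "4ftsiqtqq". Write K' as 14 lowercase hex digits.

b1000000000000

|K| = 9 > B = 7, so first hash the key.
H(K): sum = 52+102+116+115+105+113+116+113+113 = 945; mod 256 = 177 → b1.
Zero-pad H(K) = b1 to 7 bytes: K' = b1 00 00 00 00 00 00.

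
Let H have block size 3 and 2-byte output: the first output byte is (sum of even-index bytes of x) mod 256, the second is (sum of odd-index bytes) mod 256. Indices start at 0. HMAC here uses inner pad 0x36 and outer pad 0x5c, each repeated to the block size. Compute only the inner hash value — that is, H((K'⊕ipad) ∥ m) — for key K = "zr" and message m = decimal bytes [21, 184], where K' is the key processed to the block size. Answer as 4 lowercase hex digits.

3a59

Key "zr" = 7a 72 is 2 bytes ≤ B = 3; zero-pad to 3 bytes: K' = 7a 72 00.
K' ⊕ ipad = 4c 44 36.
Inner input = 4c 44 36 ∥ 15 b8.
Inner hash: even-index sum = 314 mod 256 = 58; odd-index sum = 89 mod 256 = 89 → 3a 59.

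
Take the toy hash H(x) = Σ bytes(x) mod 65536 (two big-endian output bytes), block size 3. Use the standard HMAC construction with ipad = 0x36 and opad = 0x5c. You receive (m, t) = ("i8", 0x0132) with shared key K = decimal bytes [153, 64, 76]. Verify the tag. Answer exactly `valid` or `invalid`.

invalid

Key decimal bytes [153, 64, 76] = 99 40 4c is exactly B = 3 bytes: K' = 99 40 4c.
K' ⊕ ipad = af 76 7a; K' ⊕ opad = c5 1c 10.
Inner hash: sum = 175+118+122+105+56 = 576 → 02 40.
Outer hash (recomputed tag): sum = 197+28+16+2+64 = 307 → 01 33.
Recomputed tag = 0133; claimed = 0132 → mismatch.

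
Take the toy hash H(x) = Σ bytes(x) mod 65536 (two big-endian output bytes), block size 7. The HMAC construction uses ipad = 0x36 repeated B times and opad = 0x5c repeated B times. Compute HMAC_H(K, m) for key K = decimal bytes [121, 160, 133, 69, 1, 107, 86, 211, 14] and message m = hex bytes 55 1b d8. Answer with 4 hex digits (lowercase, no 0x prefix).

0343

Key decimal bytes [121, 160, 133, 69, 1, 107, 86, 211, 14] = 79 a0 85 45 01 6b 56 d3 0e is 9 bytes > B = 7, so hash it first: H(key) = 03 86, then zero-pad to 7 bytes: K' = 03 86 00 00 00 00 00.
K' ⊕ ipad = 35 b0 36 36 36 36 36.  K' ⊕ opad = 5f da 5c 5c 5c 5c 5c.
Inner input = (K'⊕ipad) ∥ m = 35 b0 36 36 36 36 36 ∥ 55 1b d8.
Inner hash: sum = 53+176+54+54+54+54+54+85+27+216 = 827 → 03 3b.
Outer input = (K'⊕opad) ∥ inner = 5f da 5c 5c 5c 5c 5c ∥ 03 3b.
Outer hash (tag): sum = 95+218+92+92+92+92+92+3+59 = 835 → 03 43.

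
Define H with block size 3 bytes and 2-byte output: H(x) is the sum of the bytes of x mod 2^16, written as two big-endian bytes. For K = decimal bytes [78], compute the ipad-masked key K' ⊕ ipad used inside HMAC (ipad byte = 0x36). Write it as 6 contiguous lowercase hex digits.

Key decimal bytes [78] = 4e is 1 byte ≤ B = 3; zero-pad to 3 bytes: K' = 4e 00 00.
XOR each byte with 0x36: 4e⊕36=78, 00⊕36=36, 00⊕36=36.

783636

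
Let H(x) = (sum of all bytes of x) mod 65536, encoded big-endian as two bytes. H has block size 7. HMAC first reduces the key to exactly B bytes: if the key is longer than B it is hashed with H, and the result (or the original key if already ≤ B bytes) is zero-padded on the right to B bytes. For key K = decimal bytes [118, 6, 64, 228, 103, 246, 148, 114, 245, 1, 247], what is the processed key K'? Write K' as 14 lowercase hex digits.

05f00000000000

|K| = 11 > B = 7, so first hash the key.
H(K): sum = 118+6+64+228+103+246+148+114+245+1+247 = 1520 → 05 f0.
Zero-pad H(K) = 05 f0 to 7 bytes: K' = 05 f0 00 00 00 00 00.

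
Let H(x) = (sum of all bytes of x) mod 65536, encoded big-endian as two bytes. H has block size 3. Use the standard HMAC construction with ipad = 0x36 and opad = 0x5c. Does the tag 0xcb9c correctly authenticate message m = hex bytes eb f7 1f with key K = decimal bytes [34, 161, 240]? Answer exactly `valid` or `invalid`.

Key decimal bytes [34, 161, 240] = 22 a1 f0 is exactly B = 3 bytes: K' = 22 a1 f0.
K' ⊕ ipad = 14 97 c6; K' ⊕ opad = 7e fd ac.
Inner hash: sum = 20+151+198+235+247+31 = 882 → 03 72.
Outer hash (recomputed tag): sum = 126+253+172+3+114 = 668 → 02 9c.
Recomputed tag = 029c; claimed = cb9c → mismatch.

invalid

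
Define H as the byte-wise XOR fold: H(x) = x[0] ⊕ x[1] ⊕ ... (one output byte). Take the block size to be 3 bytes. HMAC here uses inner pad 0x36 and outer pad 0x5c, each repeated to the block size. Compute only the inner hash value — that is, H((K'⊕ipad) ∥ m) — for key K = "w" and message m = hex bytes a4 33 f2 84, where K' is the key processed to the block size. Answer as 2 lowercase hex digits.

Key "w" = 77 is 1 byte ≤ B = 3; zero-pad to 3 bytes: K' = 77 00 00.
K' ⊕ ipad = 41 36 36.
Inner input = 41 36 36 ∥ a4 33 f2 84.
Inner hash: XOR 41⊕36⊕36⊕a4⊕33⊕f2⊕84 = a0.

a0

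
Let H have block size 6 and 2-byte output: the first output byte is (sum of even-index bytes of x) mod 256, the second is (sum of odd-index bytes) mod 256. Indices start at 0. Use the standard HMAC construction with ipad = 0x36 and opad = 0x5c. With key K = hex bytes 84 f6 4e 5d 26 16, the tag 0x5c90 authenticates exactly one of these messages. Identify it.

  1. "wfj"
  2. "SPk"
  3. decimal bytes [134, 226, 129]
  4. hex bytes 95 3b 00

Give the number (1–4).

Key hex bytes 84 f6 4e 5d 26 16 is exactly B = 6 bytes: K' = 84 f6 4e 5d 26 16.
K' ⊕ ipad = b2 c0 78 6b 10 20; K' ⊕ opad = d8 aa 12 01 7a 4a.
m1: inner = H(b2 c0 78 6b 10 20 77 66 6a) = 1b b1; tag = H(d8 aa 12 01 7a 4a 1b b1) = 7fa6
m2: inner = H(b2 c0 78 6b 10 20 53 50 6b) = f8 9b; tag = H(d8 aa 12 01 7a 4a f8 9b) = 5c90 ← matches
m3: inner = H(b2 c0 78 6b 10 20 86 e2 81) = 41 2d; tag = H(d8 aa 12 01 7a 4a 41 2d) = a522
m4: inner = H(b2 c0 78 6b 10 20 95 3b 00) = cf 86; tag = H(d8 aa 12 01 7a 4a cf 86) = 337b

2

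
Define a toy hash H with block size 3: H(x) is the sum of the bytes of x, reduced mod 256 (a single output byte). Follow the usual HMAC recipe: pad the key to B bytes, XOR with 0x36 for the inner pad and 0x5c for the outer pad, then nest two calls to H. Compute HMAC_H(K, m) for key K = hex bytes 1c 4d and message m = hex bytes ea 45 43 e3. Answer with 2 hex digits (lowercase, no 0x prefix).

Key hex bytes 1c 4d is 2 bytes ≤ B = 3; zero-pad to 3 bytes: K' = 1c 4d 00.
K' ⊕ ipad = 2a 7b 36.  K' ⊕ opad = 40 11 5c.
Inner input = (K'⊕ipad) ∥ m = 2a 7b 36 ∥ ea 45 43 e3.
Inner hash: sum = 42+123+54+234+69+67+227 = 816; mod 256 = 48 → 30.
Outer input = (K'⊕opad) ∥ inner = 40 11 5c ∥ 30.
Outer hash (tag): sum = 64+17+92+48 = 221 → dd.

dd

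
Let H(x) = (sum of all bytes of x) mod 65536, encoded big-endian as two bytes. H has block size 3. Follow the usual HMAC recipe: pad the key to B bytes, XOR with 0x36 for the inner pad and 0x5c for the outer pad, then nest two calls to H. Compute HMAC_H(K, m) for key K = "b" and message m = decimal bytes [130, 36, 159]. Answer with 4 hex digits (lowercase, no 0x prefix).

Key "b" = 62 is 1 byte ≤ B = 3; zero-pad to 3 bytes: K' = 62 00 00.
K' ⊕ ipad = 54 36 36.  K' ⊕ opad = 3e 5c 5c.
Inner input = (K'⊕ipad) ∥ m = 54 36 36 ∥ 82 24 9f.
Inner hash: sum = 84+54+54+130+36+159 = 517 → 02 05.
Outer input = (K'⊕opad) ∥ inner = 3e 5c 5c ∥ 02 05.
Outer hash (tag): sum = 62+92+92+2+5 = 253 → 00 fd.

00fd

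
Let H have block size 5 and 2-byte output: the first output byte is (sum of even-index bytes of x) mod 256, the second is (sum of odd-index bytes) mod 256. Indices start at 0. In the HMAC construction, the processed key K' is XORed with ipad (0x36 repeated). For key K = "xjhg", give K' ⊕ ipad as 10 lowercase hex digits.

Key "xjhg" = 78 6a 68 67 is 4 bytes ≤ B = 5; zero-pad to 5 bytes: K' = 78 6a 68 67 00.
XOR each byte with 0x36: 78⊕36=4e, 6a⊕36=5c, 68⊕36=5e, 67⊕36=51, 00⊕36=36.

4e5c5e5136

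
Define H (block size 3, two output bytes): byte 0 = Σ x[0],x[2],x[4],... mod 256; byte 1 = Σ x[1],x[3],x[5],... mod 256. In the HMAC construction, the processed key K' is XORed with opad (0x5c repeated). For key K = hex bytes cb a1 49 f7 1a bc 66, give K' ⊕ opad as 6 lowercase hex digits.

Key hex bytes cb a1 49 f7 1a bc 66 is 7 bytes > B = 3, so hash it first: H(key) = 94 54, then zero-pad to 3 bytes: K' = 94 54 00.
XOR each byte with 0x5c: 94⊕5c=c8, 54⊕5c=08, 00⊕5c=5c.

c8085c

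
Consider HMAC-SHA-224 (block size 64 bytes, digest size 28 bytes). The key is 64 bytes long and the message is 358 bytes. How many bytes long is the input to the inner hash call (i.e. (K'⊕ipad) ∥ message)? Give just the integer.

Key is 64 ≤ 64 bytes, zero-padded: |K'| = 64.
Inner input = (K'⊕ipad) ∥ m → 64 + 358 = 422 bytes.

422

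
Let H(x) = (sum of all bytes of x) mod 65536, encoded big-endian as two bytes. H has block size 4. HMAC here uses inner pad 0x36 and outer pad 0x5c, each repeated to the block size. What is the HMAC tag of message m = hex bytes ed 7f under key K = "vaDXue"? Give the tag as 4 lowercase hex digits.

01b0

Key "vaDXue" = 76 61 44 58 75 65 is 6 bytes > B = 4, so hash it first: H(key) = 02 4d, then zero-pad to 4 bytes: K' = 02 4d 00 00.
K' ⊕ ipad = 34 7b 36 36.  K' ⊕ opad = 5e 11 5c 5c.
Inner input = (K'⊕ipad) ∥ m = 34 7b 36 36 ∥ ed 7f.
Inner hash: sum = 52+123+54+54+237+127 = 647 → 02 87.
Outer input = (K'⊕opad) ∥ inner = 5e 11 5c 5c ∥ 02 87.
Outer hash (tag): sum = 94+17+92+92+2+135 = 432 → 01 b0.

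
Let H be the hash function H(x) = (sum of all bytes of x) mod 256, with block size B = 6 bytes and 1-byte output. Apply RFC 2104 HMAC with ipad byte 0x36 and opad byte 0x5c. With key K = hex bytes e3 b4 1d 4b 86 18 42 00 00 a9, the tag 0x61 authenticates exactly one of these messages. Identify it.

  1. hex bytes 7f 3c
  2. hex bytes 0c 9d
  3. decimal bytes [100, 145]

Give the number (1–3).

3

Key hex bytes e3 b4 1d 4b 86 18 42 00 00 a9 is 10 bytes > B = 6, so hash it first: H(key) = 88, then zero-pad to 6 bytes: K' = 88 00 00 00 00 00.
K' ⊕ ipad = be 36 36 36 36 36; K' ⊕ opad = d4 5c 5c 5c 5c 5c.
m1: inner = H(be 36 36 36 36 36 7f 3c) = 87; tag = H(d4 5c 5c 5c 5c 5c 87) = 27
m2: inner = H(be 36 36 36 36 36 0c 9d) = 75; tag = H(d4 5c 5c 5c 5c 5c 75) = 15
m3: inner = H(be 36 36 36 36 36 64 91) = c1; tag = H(d4 5c 5c 5c 5c 5c c1) = 61 ← matches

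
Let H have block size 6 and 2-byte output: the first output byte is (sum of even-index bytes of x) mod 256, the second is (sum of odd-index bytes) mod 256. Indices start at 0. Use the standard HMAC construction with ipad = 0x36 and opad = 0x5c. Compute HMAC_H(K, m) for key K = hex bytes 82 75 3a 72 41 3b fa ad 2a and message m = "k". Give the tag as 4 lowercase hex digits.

Key hex bytes 82 75 3a 72 41 3b fa ad 2a is 9 bytes > B = 6, so hash it first: H(key) = 21 cf, then zero-pad to 6 bytes: K' = 21 cf 00 00 00 00.
K' ⊕ ipad = 17 f9 36 36 36 36.  K' ⊕ opad = 7d 93 5c 5c 5c 5c.
Inner input = (K'⊕ipad) ∥ m = 17 f9 36 36 36 36 ∥ 6b.
Inner hash: even-index sum = 238 mod 256 = 238; odd-index sum = 357 mod 256 = 101 → ee 65.
Outer input = (K'⊕opad) ∥ inner = 7d 93 5c 5c 5c 5c ∥ ee 65.
Outer hash (tag): even-index sum = 547 mod 256 = 35; odd-index sum = 432 mod 256 = 176 → 23 b0.

23b0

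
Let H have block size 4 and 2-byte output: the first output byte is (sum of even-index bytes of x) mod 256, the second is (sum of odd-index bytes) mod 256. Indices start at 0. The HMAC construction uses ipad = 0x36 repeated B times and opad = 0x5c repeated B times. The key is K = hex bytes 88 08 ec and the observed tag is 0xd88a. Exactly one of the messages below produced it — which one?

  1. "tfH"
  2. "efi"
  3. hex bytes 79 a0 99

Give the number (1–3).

1

Key hex bytes 88 08 ec is 3 bytes ≤ B = 4; zero-pad to 4 bytes: K' = 88 08 ec 00.
K' ⊕ ipad = be 3e da 36; K' ⊕ opad = d4 54 b0 5c.
m1: inner = H(be 3e da 36 74 66 48) = 54 da; tag = H(d4 54 b0 5c 54 da) = d88a ← matches
m2: inner = H(be 3e da 36 65 66 69) = 66 da; tag = H(d4 54 b0 5c 66 da) = ea8a
m3: inner = H(be 3e da 36 79 a0 99) = aa 14; tag = H(d4 54 b0 5c aa 14) = 2ec4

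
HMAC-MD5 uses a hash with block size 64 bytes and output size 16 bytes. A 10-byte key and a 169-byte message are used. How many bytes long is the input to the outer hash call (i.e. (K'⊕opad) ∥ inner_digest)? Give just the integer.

80

Key is 10 ≤ 64 bytes, zero-padded: |K'| = 64.
Outer input = (K'⊕opad) ∥ H(inner) → 64 + 16 = 80 bytes.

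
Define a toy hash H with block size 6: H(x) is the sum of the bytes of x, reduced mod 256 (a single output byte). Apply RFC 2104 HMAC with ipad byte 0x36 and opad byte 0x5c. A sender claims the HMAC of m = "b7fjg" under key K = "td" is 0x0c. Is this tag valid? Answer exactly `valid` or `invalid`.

Key "td" = 74 64 is 2 bytes ≤ B = 6; zero-pad to 6 bytes: K' = 74 64 00 00 00 00.
K' ⊕ ipad = 42 52 36 36 36 36; K' ⊕ opad = 28 38 5c 5c 5c 5c.
Inner hash: sum = 66+82+54+54+54+54+98+55+102+106+103 = 828; mod 256 = 60 → 3c.
Outer hash (recomputed tag): sum = 40+56+92+92+92+92+60 = 524; mod 256 = 12 → 0c.
Recomputed tag = 0c; claimed = 0c → match.

valid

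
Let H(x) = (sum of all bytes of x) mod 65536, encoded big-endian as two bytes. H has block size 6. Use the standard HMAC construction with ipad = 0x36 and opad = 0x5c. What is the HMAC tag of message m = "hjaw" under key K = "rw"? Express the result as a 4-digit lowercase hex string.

01d3

Key "rw" = 72 77 is 2 bytes ≤ B = 6; zero-pad to 6 bytes: K' = 72 77 00 00 00 00.
K' ⊕ ipad = 44 41 36 36 36 36.  K' ⊕ opad = 2e 2b 5c 5c 5c 5c.
Inner input = (K'⊕ipad) ∥ m = 44 41 36 36 36 36 ∥ 68 6a 61 77.
Inner hash: sum = 68+65+54+54+54+54+104+106+97+119 = 775 → 03 07.
Outer input = (K'⊕opad) ∥ inner = 2e 2b 5c 5c 5c 5c ∥ 03 07.
Outer hash (tag): sum = 46+43+92+92+92+92+3+7 = 467 → 01 d3.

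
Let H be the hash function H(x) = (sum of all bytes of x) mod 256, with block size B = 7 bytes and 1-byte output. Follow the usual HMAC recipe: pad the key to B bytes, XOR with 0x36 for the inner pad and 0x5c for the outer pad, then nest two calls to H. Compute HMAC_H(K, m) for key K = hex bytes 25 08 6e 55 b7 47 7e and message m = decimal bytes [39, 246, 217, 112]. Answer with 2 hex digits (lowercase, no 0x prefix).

dc

Key hex bytes 25 08 6e 55 b7 47 7e is exactly B = 7 bytes: K' = 25 08 6e 55 b7 47 7e.
K' ⊕ ipad = 13 3e 58 63 81 71 48.  K' ⊕ opad = 79 54 32 09 eb 1b 22.
Inner input = (K'⊕ipad) ∥ m = 13 3e 58 63 81 71 48 ∥ 27 f6 d9 70.
Inner hash: sum = 19+62+88+99+129+113+72+39+246+217+112 = 1196; mod 256 = 172 → ac.
Outer input = (K'⊕opad) ∥ inner = 79 54 32 09 eb 1b 22 ∥ ac.
Outer hash (tag): sum = 121+84+50+9+235+27+34+172 = 732; mod 256 = 220 → dc.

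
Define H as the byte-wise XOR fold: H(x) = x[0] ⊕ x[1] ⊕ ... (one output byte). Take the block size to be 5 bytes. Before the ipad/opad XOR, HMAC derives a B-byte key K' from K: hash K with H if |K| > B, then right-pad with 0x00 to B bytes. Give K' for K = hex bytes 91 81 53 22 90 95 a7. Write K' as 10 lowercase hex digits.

|K| = 7 > B = 5, so first hash the key.
H(K): XOR 91⊕81⊕53⊕22⊕90⊕95⊕a7 = c3.
Zero-pad H(K) = c3 to 5 bytes: K' = c3 00 00 00 00.

c300000000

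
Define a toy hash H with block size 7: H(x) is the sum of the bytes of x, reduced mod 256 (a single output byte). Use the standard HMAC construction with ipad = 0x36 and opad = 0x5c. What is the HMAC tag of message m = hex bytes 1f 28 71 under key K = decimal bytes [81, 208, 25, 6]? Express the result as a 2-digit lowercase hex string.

Key decimal bytes [81, 208, 25, 6] = 51 d0 19 06 is 4 bytes ≤ B = 7; zero-pad to 7 bytes: K' = 51 d0 19 06 00 00 00.
K' ⊕ ipad = 67 e6 2f 30 36 36 36.  K' ⊕ opad = 0d 8c 45 5a 5c 5c 5c.
Inner input = (K'⊕ipad) ∥ m = 67 e6 2f 30 36 36 36 ∥ 1f 28 71.
Inner hash: sum = 103+230+47+48+54+54+54+31+40+113 = 774; mod 256 = 6 → 06.
Outer input = (K'⊕opad) ∥ inner = 0d 8c 45 5a 5c 5c 5c ∥ 06.
Outer hash (tag): sum = 13+140+69+90+92+92+92+6 = 594; mod 256 = 82 → 52.

52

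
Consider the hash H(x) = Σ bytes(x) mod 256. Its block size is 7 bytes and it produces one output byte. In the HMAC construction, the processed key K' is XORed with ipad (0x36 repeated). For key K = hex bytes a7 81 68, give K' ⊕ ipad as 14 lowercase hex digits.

Key hex bytes a7 81 68 is 3 bytes ≤ B = 7; zero-pad to 7 bytes: K' = a7 81 68 00 00 00 00.
XOR each byte with 0x36: a7⊕36=91, 81⊕36=b7, 68⊕36=5e, 00⊕36=36, 00⊕36=36, 00⊕36=36, 00⊕36=36.

91b75e36363636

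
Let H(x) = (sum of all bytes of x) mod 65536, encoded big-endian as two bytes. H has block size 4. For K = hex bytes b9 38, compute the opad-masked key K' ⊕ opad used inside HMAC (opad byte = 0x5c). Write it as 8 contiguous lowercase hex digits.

Key hex bytes b9 38 is 2 bytes ≤ B = 4; zero-pad to 4 bytes: K' = b9 38 00 00.
XOR each byte with 0x5c: b9⊕5c=e5, 38⊕5c=64, 00⊕5c=5c, 00⊕5c=5c.

e5645c5c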